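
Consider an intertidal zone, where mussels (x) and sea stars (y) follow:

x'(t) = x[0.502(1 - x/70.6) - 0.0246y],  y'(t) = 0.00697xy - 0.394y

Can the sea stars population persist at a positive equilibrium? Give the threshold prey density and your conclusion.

The predator equation gives dy/dt > 0 only when x > 0.394/0.00697 = 56.5.
Without the predator, x → K = 70.6. Since 70.6 > 56.5, the predator can invade and persist.

Threshold x = 56.5; K > 56.5, so yes, the predator persists.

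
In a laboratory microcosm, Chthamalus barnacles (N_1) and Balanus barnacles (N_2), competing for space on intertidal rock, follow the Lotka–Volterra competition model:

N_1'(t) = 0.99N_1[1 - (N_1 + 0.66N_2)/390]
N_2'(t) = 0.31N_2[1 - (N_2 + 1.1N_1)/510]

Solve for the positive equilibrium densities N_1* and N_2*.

Setting both brackets to zero gives the nullclines N_1 + 0.66N_2 = 390 and 1.1N_1 + N_2 = 510.
Substituting N_2 = 510 - 1.1N_1 into the first: N_1(1 - 0.66·1.1) = 390 - 0.66·510.
So N_1* = 53.4/0.274 = 195, and then N_2* = 510 - 1.1·195 = 296.

N_1* ≈ 195, N_2* ≈ 296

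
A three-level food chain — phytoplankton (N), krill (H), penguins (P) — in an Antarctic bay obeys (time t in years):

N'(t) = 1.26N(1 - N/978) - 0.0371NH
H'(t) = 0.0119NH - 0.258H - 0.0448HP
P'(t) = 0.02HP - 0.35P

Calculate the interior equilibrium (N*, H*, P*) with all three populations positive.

N* ≈ 474, H* ≈ 17.5, P* ≈ 120

From dP/dt = 0: 0.02H* = 0.35, so H* = 17.5.
From dN/dt = 0: 1.26(1 - N*/978) = 0.0371·17.5, giving N* = 978·(1 - 0.515) = 474.
From dH/dt = 0: 0.0119·474 - 0.258 = 0.0448P*, so P* = 5.38/0.0448 = 120.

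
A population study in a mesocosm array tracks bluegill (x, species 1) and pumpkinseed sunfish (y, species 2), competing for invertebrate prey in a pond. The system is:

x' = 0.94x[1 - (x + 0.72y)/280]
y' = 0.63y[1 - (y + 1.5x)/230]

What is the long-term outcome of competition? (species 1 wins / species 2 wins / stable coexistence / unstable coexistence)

species 1 excludes species 2

Compare the nullcline intercepts: K1/α12 = 280/0.72 = 389 > K2 = 230; K2/α21 = 230/1.5 = 153 < K1 = 280.
Since the inequalities point opposite ways, species 1 can invade but species 2 cannot.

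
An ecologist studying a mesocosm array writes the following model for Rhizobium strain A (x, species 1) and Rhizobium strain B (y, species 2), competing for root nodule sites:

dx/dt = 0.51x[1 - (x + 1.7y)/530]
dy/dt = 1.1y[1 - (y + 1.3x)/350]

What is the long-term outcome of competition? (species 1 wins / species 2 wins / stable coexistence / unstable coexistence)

unstable coexistence (outcome depends on initial conditions)

Compare the nullcline intercepts: K1/α12 = 530/1.7 = 312 < K2 = 350; K2/α21 = 350/1.3 = 269 < K1 = 530.
Since both are reversed, neither can invade when rare; the interior point is a saddle.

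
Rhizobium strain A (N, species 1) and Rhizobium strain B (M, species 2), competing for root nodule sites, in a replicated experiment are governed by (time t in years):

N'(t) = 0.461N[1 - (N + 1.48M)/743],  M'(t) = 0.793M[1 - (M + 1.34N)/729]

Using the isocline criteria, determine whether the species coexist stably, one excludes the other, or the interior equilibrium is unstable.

Compare the nullcline intercepts: K1/α12 = 743/1.48 = 502 < K2 = 729; K2/α21 = 729/1.34 = 544 < K1 = 743.
Since both are reversed, neither can invade when rare; the interior point is a saddle.

unstable coexistence (outcome depends on initial conditions)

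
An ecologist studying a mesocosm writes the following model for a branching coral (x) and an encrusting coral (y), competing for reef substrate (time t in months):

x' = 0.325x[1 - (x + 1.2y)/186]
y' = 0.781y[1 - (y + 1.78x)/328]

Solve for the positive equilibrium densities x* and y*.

x* ≈ 183, y* ≈ 2.71

Setting both brackets to zero gives the nullclines x + 1.2y = 186 and 1.78x + y = 328.
Substituting y = 328 - 1.78x into the first: x(1 - 1.2·1.78) = 186 - 1.2·328.
So x* = -208/-1.14 = 183, and then y* = 328 - 1.78·183 = 2.71.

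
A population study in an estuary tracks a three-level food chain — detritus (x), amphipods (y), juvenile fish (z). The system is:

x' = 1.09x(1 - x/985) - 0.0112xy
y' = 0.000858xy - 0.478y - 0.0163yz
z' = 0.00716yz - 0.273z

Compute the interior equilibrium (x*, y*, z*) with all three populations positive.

x* ≈ 599, y* ≈ 38.1, z* ≈ 2.21

From dz/dt = 0: 0.00716y* = 0.273, so y* = 38.1.
From dx/dt = 0: 1.09(1 - x*/985) = 0.0112·38.1, giving x* = 985·(1 - 0.392) = 599.
From dy/dt = 0: 0.000858·599 - 0.478 = 0.0163z*, so z* = 0.036/0.0163 = 2.21.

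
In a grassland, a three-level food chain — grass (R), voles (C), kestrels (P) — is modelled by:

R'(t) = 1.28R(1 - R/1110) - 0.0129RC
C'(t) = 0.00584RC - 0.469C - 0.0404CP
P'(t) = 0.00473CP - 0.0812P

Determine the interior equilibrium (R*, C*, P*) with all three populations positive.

From dP/dt = 0: 0.00473C* = 0.0812, so C* = 17.2.
From dR/dt = 0: 1.28(1 - R*/1110) = 0.0129·17.2, giving R* = 1110·(1 - 0.173) = 918.
From dC/dt = 0: 0.00584·918 - 0.469 = 0.0404P*, so P* = 4.89/0.0404 = 121.

R* ≈ 918, C* ≈ 17.2, P* ≈ 121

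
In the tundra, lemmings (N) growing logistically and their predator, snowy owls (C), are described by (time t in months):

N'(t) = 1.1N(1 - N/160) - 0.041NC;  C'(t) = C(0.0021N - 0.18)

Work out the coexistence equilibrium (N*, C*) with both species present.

N* ≈ 85.7, C* ≈ 12.5

From dC/dt = 0 with C > 0: 0.0021N* = 0.18, so N* = 85.7.
Substitute into dN/dt = 0: 1.1(1 - 85.7/160) = 0.041C*.
The bracket is 0.464, giving C* = 0.511/0.041 = 12.5.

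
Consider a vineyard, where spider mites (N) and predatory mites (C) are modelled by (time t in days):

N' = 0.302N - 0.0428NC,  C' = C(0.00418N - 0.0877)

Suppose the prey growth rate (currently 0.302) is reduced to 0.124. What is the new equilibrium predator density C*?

C* ≈ 2.9

At the interior fixed point, setting dN/dt = 0 with N > 0 fixes C* = (prey growth rate)/(NC coefficient) — independent of the other coefficients.
With the change, C* = 0.124/0.0428 = 2.9; it falls from 7.06.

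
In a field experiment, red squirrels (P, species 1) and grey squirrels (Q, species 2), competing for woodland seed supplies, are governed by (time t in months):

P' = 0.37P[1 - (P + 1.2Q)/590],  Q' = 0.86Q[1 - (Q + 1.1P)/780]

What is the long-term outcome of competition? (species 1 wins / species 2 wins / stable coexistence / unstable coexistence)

Compare the nullcline intercepts: K1/α12 = 590/1.2 = 492 < K2 = 780; K2/α21 = 780/1.1 = 709 > K1 = 590.
Since the inequalities point opposite ways, species 2 can invade but species 1 cannot.

species 2 excludes species 1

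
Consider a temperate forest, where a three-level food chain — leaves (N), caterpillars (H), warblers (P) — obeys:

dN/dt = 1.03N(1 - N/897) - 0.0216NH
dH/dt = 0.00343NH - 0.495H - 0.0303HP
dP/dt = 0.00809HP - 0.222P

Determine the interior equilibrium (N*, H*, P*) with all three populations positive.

N* ≈ 381, H* ≈ 27.4, P* ≈ 26.8

From dP/dt = 0: 0.00809H* = 0.222, so H* = 27.4.
From dN/dt = 0: 1.03(1 - N*/897) = 0.0216·27.4, giving N* = 897·(1 - 0.575) = 381.
From dH/dt = 0: 0.00343·381 - 0.495 = 0.0303P*, so P* = 0.811/0.0303 = 26.8.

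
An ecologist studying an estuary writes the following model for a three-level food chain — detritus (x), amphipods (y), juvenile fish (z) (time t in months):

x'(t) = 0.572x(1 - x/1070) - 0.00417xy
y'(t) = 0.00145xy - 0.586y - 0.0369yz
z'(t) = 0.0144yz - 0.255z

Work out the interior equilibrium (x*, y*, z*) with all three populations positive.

x* ≈ 932, y* ≈ 17.7, z* ≈ 20.7

From dz/dt = 0: 0.0144y* = 0.255, so y* = 17.7.
From dx/dt = 0: 0.572(1 - x*/1070) = 0.00417·17.7, giving x* = 1070·(1 - 0.129) = 932.
From dy/dt = 0: 0.00145·932 - 0.586 = 0.0369z*, so z* = 0.765/0.0369 = 20.7.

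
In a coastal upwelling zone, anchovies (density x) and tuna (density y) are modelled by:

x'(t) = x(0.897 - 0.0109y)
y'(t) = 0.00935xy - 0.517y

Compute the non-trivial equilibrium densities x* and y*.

Set dy/dt = 0 with y > 0: 0.00935x - 0.517 = 0, so x* = 0.517/0.00935 = 55.3.
Set dx/dt = 0 with x > 0: 0.897 - 0.0109y = 0, so y* = 0.897/0.0109 = 82.3.

x* ≈ 55.3, y* ≈ 82.3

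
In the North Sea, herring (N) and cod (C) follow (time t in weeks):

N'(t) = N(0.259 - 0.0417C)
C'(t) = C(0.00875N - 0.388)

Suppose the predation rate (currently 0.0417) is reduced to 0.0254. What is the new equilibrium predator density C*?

C* ≈ 10.2

At the interior fixed point, setting dN/dt = 0 with N > 0 fixes C* = (prey growth rate)/(NC coefficient) — independent of the other coefficients.
With the change, C* = 0.259/0.0254 = 10.2; it rises from 6.21.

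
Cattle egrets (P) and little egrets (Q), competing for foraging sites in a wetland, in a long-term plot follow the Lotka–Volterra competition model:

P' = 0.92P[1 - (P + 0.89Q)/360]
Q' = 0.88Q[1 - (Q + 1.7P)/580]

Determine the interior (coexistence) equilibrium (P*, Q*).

P* ≈ 304, Q* ≈ 62.4

Setting both brackets to zero gives the nullclines P + 0.89Q = 360 and 1.7P + Q = 580.
Substituting Q = 580 - 1.7P into the first: P(1 - 0.89·1.7) = 360 - 0.89·580.
So P* = -156/-0.513 = 304, and then Q* = 580 - 1.7·304 = 62.4.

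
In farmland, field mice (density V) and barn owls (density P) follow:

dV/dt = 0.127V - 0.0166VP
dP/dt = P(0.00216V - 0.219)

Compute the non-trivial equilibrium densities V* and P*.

V* ≈ 101, P* ≈ 7.65

Set dP/dt = 0 with P > 0: 0.00216V - 0.219 = 0, so V* = 0.219/0.00216 = 101.
Set dV/dt = 0 with V > 0: 0.127 - 0.0166P = 0, so P* = 0.127/0.0166 = 7.65.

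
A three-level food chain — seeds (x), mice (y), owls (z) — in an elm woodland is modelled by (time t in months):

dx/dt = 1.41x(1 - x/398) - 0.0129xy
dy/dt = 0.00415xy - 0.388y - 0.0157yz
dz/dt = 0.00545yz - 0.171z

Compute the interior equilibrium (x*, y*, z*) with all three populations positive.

x* ≈ 284, y* ≈ 31.4, z* ≈ 50.3

From dz/dt = 0: 0.00545y* = 0.171, so y* = 31.4.
From dx/dt = 0: 1.41(1 - x*/398) = 0.0129·31.4, giving x* = 398·(1 - 0.287) = 284.
From dy/dt = 0: 0.00415·284 - 0.388 = 0.0157z*, so z* = 0.79/0.0157 = 50.3.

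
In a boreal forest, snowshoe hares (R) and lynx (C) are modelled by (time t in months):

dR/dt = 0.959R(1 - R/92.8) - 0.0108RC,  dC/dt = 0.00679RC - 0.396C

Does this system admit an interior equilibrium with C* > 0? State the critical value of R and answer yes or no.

Threshold R = 58.3; K > 58.3, so yes, the predator persists.

The predator equation gives dC/dt > 0 only when R > 0.396/0.00679 = 58.3.
Without the predator, R → K = 92.8. Since 92.8 > 58.3, the predator can invade and persist.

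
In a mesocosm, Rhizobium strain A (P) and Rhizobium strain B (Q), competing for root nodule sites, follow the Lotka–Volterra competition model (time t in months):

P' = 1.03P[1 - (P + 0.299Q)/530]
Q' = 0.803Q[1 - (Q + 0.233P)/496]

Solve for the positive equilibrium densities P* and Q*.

P* ≈ 410, Q* ≈ 400

Setting both brackets to zero gives the nullclines P + 0.299Q = 530 and 0.233P + Q = 496.
Substituting Q = 496 - 0.233P into the first: P(1 - 0.299·0.233) = 530 - 0.299·496.
So P* = 382/0.93 = 410, and then Q* = 496 - 0.233·410 = 400.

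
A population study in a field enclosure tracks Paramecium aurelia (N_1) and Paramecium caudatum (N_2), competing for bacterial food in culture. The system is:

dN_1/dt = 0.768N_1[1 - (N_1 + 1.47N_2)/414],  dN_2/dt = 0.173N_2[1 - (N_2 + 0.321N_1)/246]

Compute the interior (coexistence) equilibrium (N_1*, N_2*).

Setting both brackets to zero gives the nullclines N_1 + 1.47N_2 = 414 and 0.321N_1 + N_2 = 246.
Substituting N_2 = 246 - 0.321N_1 into the first: N_1(1 - 1.47·0.321) = 414 - 1.47·246.
So N_1* = 52.4/0.528 = 99.2, and then N_2* = 246 - 0.321·99.2 = 214.

N_1* ≈ 99.2, N_2* ≈ 214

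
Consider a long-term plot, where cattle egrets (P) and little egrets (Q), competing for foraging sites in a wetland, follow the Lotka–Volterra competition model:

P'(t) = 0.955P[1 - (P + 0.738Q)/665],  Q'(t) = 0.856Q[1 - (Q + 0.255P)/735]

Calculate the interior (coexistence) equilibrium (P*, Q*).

Setting both brackets to zero gives the nullclines P + 0.738Q = 665 and 0.255P + Q = 735.
Substituting Q = 735 - 0.255P into the first: P(1 - 0.738·0.255) = 665 - 0.738·735.
So P* = 123/0.812 = 151, and then Q* = 735 - 0.255·151 = 696.

P* ≈ 151, Q* ≈ 696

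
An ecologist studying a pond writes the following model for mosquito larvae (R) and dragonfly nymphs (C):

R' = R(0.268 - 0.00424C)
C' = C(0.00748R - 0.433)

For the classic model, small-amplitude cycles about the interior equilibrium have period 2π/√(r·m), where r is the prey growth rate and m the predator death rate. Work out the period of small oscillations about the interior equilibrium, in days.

Here r = 0.268 and m = 0.433, so r·m = 0.116.
ω = √0.116 = 0.341 per day, hence T = 2π/ω ≈ 18.4 days.

T ≈ 18.4 days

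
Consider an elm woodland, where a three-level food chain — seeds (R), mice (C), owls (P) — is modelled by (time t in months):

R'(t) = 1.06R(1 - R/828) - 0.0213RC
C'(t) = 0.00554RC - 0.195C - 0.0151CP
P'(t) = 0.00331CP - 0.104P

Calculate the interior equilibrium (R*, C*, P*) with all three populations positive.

R* ≈ 305, C* ≈ 31.4, P* ≈ 99.1

From dP/dt = 0: 0.00331C* = 0.104, so C* = 31.4.
From dR/dt = 0: 1.06(1 - R*/828) = 0.0213·31.4, giving R* = 828·(1 - 0.631) = 305.
From dC/dt = 0: 0.00554·305 - 0.195 = 0.0151P*, so P* = 1.5/0.0151 = 99.1.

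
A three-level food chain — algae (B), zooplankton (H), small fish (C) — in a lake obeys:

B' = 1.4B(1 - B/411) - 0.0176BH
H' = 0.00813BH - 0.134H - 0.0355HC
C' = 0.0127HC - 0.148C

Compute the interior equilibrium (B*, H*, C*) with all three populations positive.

From dC/dt = 0: 0.0127H* = 0.148, so H* = 11.7.
From dB/dt = 0: 1.4(1 - B*/411) = 0.0176·11.7, giving B* = 411·(1 - 0.147) = 351.
From dH/dt = 0: 0.00813·351 - 0.134 = 0.0355C*, so C* = 2.72/0.0355 = 76.6.

B* ≈ 351, H* ≈ 11.7, C* ≈ 76.6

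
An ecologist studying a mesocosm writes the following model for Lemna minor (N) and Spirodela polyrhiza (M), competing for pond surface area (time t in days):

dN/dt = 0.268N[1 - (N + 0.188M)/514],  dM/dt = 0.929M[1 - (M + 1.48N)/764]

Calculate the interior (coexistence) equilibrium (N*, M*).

N* ≈ 513, M* ≈ 4.54

Setting both brackets to zero gives the nullclines N + 0.188M = 514 and 1.48N + M = 764.
Substituting M = 764 - 1.48N into the first: N(1 - 0.188·1.48) = 514 - 0.188·764.
So N* = 370/0.722 = 513, and then M* = 764 - 1.48·513 = 4.54.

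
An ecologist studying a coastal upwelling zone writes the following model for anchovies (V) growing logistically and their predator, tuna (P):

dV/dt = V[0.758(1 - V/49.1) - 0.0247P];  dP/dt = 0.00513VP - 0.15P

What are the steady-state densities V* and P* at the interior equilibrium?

V* ≈ 29.2, P* ≈ 12.4

From dP/dt = 0 with P > 0: 0.00513V* = 0.15, so V* = 29.2.
Substitute into dV/dt = 0: 0.758(1 - 29.2/49.1) = 0.0247P*.
The bracket is 0.404, giving P* = 0.307/0.0247 = 12.4.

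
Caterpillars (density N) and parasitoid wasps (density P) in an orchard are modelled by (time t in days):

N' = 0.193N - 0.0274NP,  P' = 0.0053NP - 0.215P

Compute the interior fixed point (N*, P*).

Set dP/dt = 0 with P > 0: 0.0053N - 0.215 = 0, so N* = 0.215/0.0053 = 40.6.
Set dN/dt = 0 with N > 0: 0.193 - 0.0274P = 0, so P* = 0.193/0.0274 = 7.04.

N* ≈ 40.6, P* ≈ 7.04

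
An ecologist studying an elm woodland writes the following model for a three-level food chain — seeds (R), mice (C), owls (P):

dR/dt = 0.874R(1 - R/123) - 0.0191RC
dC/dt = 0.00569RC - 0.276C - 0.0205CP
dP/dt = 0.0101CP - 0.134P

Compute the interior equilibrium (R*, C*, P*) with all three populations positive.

R* ≈ 87.3, C* ≈ 13.3, P* ≈ 10.8

From dP/dt = 0: 0.0101C* = 0.134, so C* = 13.3.
From dR/dt = 0: 0.874(1 - R*/123) = 0.0191·13.3, giving R* = 123·(1 - 0.29) = 87.3.
From dC/dt = 0: 0.00569·87.3 - 0.276 = 0.0205P*, so P* = 0.221/0.0205 = 10.8.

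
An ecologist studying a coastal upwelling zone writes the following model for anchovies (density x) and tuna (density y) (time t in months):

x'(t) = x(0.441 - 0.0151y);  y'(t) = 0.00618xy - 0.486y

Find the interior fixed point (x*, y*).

Set dy/dt = 0 with y > 0: 0.00618x - 0.486 = 0, so x* = 0.486/0.00618 = 78.6.
Set dx/dt = 0 with x > 0: 0.441 - 0.0151y = 0, so y* = 0.441/0.0151 = 29.2.

x* ≈ 78.6, y* ≈ 29.2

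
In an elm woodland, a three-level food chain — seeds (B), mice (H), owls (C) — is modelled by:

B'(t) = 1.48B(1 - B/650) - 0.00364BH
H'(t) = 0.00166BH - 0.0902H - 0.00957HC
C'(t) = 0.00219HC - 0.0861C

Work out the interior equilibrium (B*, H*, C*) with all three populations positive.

B* ≈ 587, H* ≈ 39.3, C* ≈ 92.4

From dC/dt = 0: 0.00219H* = 0.0861, so H* = 39.3.
From dB/dt = 0: 1.48(1 - B*/650) = 0.00364·39.3, giving B* = 650·(1 - 0.0967) = 587.
From dH/dt = 0: 0.00166·587 - 0.0902 = 0.00957C*, so C* = 0.884/0.00957 = 92.4.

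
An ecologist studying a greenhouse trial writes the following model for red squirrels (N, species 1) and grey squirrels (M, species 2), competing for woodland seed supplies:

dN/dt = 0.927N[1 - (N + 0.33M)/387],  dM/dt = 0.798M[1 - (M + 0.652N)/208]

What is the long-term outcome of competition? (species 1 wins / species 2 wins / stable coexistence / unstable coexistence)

Compare the nullcline intercepts: K1/α12 = 387/0.33 = 1170 > K2 = 208; K2/α21 = 208/0.652 = 319 < K1 = 387.
Since the inequalities point opposite ways, species 1 can invade but species 2 cannot.

species 1 excludes species 2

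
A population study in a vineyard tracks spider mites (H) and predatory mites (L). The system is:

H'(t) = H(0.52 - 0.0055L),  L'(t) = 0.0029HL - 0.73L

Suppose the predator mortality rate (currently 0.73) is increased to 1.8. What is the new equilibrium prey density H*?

At the interior fixed point, setting dL/dt = 0 with L > 0 fixes H* = (predator death rate)/(HL coefficient) — independent of the other coefficients.
With the change, H* = 1.8/0.0029 = 621; it rises from 252.

H* ≈ 621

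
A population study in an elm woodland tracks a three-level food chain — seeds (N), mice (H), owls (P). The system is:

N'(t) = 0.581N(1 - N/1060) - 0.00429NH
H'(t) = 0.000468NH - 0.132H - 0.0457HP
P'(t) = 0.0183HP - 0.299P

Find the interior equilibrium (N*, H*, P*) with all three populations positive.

N* ≈ 932, H* ≈ 16.3, P* ≈ 6.66

From dP/dt = 0: 0.0183H* = 0.299, so H* = 16.3.
From dN/dt = 0: 0.581(1 - N*/1060) = 0.00429·16.3, giving N* = 1060·(1 - 0.121) = 932.
From dH/dt = 0: 0.000468·932 - 0.132 = 0.0457P*, so P* = 0.304/0.0457 = 6.66.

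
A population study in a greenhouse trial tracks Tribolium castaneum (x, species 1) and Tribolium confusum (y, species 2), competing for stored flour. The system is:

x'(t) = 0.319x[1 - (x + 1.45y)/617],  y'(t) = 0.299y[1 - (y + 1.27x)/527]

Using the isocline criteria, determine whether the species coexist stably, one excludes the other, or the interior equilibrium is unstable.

unstable coexistence (outcome depends on initial conditions)

Compare the nullcline intercepts: K1/α12 = 617/1.45 = 426 < K2 = 527; K2/α21 = 527/1.27 = 415 < K1 = 617.
Since both are reversed, neither can invade when rare; the interior point is a saddle.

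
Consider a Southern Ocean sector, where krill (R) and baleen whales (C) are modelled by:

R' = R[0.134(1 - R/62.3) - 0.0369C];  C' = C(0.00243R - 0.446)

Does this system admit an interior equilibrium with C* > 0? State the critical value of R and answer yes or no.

Threshold R = 184; K < 184, so no, the predator goes extinct.

The predator equation gives dC/dt > 0 only when R > 0.446/0.00243 = 184.
Without the predator, R → K = 62.3. Since 62.3 < 184, the predator cannot invade.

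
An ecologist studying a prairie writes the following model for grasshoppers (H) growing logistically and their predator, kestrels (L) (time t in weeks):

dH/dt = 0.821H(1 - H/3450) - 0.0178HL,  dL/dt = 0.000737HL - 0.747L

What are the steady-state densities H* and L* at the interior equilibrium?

From dL/dt = 0 with L > 0: 0.000737H* = 0.747, so H* = 1010.
Substitute into dH/dt = 0: 0.821(1 - 1010/3450) = 0.0178L*.
The bracket is 0.706, giving L* = 0.58/0.0178 = 32.6.

H* ≈ 1010, L* ≈ 32.6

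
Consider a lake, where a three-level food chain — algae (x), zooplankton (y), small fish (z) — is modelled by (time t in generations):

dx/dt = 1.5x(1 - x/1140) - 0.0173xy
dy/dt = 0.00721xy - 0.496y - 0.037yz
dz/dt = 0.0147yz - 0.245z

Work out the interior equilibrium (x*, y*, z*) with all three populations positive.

From dz/dt = 0: 0.0147y* = 0.245, so y* = 16.7.
From dx/dt = 0: 1.5(1 - x*/1140) = 0.0173·16.7, giving x* = 1140·(1 - 0.192) = 921.
From dy/dt = 0: 0.00721·921 - 0.496 = 0.037z*, so z* = 6.14/0.037 = 166.

x* ≈ 921, y* ≈ 16.7, z* ≈ 166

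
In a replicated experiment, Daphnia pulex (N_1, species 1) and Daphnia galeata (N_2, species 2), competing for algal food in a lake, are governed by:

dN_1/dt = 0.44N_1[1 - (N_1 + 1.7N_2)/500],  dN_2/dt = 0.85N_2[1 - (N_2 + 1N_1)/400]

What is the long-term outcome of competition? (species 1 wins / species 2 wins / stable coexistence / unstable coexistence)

Compare the nullcline intercepts: K1/α12 = 500/1.7 = 294 < K2 = 400; K2/α21 = 400/1 = 400 < K1 = 500.
Since both are reversed, neither can invade when rare; the interior point is a saddle.

unstable coexistence (outcome depends on initial conditions)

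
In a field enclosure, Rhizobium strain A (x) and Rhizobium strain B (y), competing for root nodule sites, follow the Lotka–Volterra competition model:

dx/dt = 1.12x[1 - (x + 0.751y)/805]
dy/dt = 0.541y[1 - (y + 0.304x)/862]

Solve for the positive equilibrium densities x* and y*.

x* ≈ 204, y* ≈ 800

Setting both brackets to zero gives the nullclines x + 0.751y = 805 and 0.304x + y = 862.
Substituting y = 862 - 0.304x into the first: x(1 - 0.751·0.304) = 805 - 0.751·862.
So x* = 158/0.772 = 204, and then y* = 862 - 0.304·204 = 800.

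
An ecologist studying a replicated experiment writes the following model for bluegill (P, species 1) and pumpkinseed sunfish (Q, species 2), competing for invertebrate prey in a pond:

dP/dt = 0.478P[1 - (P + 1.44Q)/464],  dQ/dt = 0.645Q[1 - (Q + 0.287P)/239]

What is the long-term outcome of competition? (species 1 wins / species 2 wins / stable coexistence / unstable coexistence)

Compare the nullcline intercepts: K1/α12 = 464/1.44 = 322 > K2 = 239; K2/α21 = 239/0.287 = 833 > K1 = 464.
Since both inequalities hold, each species can invade when rare, so the interior equilibrium is stable.

stable coexistence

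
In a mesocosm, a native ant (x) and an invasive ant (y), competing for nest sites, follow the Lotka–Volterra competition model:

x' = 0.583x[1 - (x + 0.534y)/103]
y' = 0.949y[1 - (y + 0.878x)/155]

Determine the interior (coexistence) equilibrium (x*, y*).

Setting both brackets to zero gives the nullclines x + 0.534y = 103 and 0.878x + y = 155.
Substituting y = 155 - 0.878x into the first: x(1 - 0.534·0.878) = 103 - 0.534·155.
So x* = 20.2/0.531 = 38.1, and then y* = 155 - 0.878·38.1 = 122.

x* ≈ 38.1, y* ≈ 122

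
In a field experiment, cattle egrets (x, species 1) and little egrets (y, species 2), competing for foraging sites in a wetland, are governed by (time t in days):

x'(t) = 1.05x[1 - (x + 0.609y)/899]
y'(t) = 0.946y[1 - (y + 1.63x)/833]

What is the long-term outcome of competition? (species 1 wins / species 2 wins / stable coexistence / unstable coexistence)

Compare the nullcline intercepts: K1/α12 = 899/0.609 = 1480 > K2 = 833; K2/α21 = 833/1.63 = 511 < K1 = 899.
Since the inequalities point opposite ways, species 1 can invade but species 2 cannot.

species 1 excludes species 2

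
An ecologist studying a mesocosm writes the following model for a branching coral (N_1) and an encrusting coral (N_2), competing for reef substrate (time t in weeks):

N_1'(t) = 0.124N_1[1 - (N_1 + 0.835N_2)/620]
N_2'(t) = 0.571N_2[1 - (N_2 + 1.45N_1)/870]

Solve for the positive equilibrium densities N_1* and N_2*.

N_1* ≈ 505, N_2* ≈ 138

Setting both brackets to zero gives the nullclines N_1 + 0.835N_2 = 620 and 1.45N_1 + N_2 = 870.
Substituting N_2 = 870 - 1.45N_1 into the first: N_1(1 - 0.835·1.45) = 620 - 0.835·870.
So N_1* = -106/-0.211 = 505, and then N_2* = 870 - 1.45·505 = 138.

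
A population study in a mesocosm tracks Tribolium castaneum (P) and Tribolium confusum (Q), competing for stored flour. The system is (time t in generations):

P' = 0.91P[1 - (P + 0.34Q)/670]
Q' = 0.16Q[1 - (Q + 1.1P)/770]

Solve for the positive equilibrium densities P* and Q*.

Setting both brackets to zero gives the nullclines P + 0.34Q = 670 and 1.1P + Q = 770.
Substituting Q = 770 - 1.1P into the first: P(1 - 0.34·1.1) = 670 - 0.34·770.
So P* = 408/0.626 = 652, and then Q* = 770 - 1.1·652 = 52.7.

P* ≈ 652, Q* ≈ 52.7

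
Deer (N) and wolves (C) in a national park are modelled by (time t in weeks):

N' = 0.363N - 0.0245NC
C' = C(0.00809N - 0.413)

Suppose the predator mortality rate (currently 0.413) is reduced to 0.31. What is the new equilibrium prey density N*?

At the interior fixed point, setting dC/dt = 0 with C > 0 fixes N* = (predator death rate)/(NC coefficient) — independent of the other coefficients.
With the change, N* = 0.31/0.00809 = 38.3; it falls from 51.1.

N* ≈ 38.3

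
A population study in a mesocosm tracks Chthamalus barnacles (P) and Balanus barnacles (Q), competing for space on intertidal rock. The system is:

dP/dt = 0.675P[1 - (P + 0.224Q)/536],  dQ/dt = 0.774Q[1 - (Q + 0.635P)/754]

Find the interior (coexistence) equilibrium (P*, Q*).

P* ≈ 428, Q* ≈ 482

Setting both brackets to zero gives the nullclines P + 0.224Q = 536 and 0.635P + Q = 754.
Substituting Q = 754 - 0.635P into the first: P(1 - 0.224·0.635) = 536 - 0.224·754.
So P* = 367/0.858 = 428, and then Q* = 754 - 0.635·428 = 482.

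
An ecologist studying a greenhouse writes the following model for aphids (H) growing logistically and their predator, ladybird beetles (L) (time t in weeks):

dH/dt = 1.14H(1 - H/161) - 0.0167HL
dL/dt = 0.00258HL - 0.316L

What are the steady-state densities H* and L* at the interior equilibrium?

H* ≈ 122, L* ≈ 16.3

From dL/dt = 0 with L > 0: 0.00258H* = 0.316, so H* = 122.
Substitute into dH/dt = 0: 1.14(1 - 122/161) = 0.0167L*.
The bracket is 0.239, giving L* = 0.273/0.0167 = 16.3.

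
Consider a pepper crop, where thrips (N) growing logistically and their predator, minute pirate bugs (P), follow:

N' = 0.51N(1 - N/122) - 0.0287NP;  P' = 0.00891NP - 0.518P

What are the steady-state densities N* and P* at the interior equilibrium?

From dP/dt = 0 with P > 0: 0.00891N* = 0.518, so N* = 58.1.
Substitute into dN/dt = 0: 0.51(1 - 58.1/122) = 0.0287P*.
The bracket is 0.523, giving P* = 0.267/0.0287 = 9.3.

N* ≈ 58.1, P* ≈ 9.3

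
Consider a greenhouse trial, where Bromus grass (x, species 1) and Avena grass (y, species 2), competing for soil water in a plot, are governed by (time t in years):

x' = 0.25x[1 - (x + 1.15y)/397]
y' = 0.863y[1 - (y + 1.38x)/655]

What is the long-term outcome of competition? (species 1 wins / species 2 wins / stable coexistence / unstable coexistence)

species 2 excludes species 1

Compare the nullcline intercepts: K1/α12 = 397/1.15 = 345 < K2 = 655; K2/α21 = 655/1.38 = 475 > K1 = 397.
Since the inequalities point opposite ways, species 2 can invade but species 1 cannot.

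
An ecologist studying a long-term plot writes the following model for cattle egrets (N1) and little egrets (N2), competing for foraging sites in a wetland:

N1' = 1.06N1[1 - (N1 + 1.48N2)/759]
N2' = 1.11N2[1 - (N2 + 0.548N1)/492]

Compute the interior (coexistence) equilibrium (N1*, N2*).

Setting both brackets to zero gives the nullclines N1 + 1.48N2 = 759 and 0.548N1 + N2 = 492.
Substituting N2 = 492 - 0.548N1 into the first: N1(1 - 1.48·0.548) = 759 - 1.48·492.
So N1* = 30.8/0.189 = 163, and then N2* = 492 - 0.548·163 = 403.

N1* ≈ 163, N2* ≈ 403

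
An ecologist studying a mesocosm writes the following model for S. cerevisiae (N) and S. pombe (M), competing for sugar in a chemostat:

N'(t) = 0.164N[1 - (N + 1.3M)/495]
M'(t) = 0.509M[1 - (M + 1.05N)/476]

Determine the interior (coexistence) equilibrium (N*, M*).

Setting both brackets to zero gives the nullclines N + 1.3M = 495 and 1.05N + M = 476.
Substituting M = 476 - 1.05N into the first: N(1 - 1.3·1.05) = 495 - 1.3·476.
So N* = -124/-0.365 = 339, and then M* = 476 - 1.05·339 = 120.

N* ≈ 339, M* ≈ 120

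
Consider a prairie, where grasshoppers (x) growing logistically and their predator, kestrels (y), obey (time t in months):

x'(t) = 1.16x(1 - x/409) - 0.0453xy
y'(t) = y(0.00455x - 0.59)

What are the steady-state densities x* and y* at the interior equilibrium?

From dy/dt = 0 with y > 0: 0.00455x* = 0.59, so x* = 130.
Substitute into dx/dt = 0: 1.16(1 - 130/409) = 0.0453y*.
The bracket is 0.683, giving y* = 0.792/0.0453 = 17.5.

x* ≈ 130, y* ≈ 17.5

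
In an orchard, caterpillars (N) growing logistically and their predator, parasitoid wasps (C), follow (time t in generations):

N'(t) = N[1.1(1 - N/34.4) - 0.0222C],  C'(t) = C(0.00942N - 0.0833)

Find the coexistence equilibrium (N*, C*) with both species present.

N* ≈ 8.84, C* ≈ 36.8

From dC/dt = 0 with C > 0: 0.00942N* = 0.0833, so N* = 8.84.
Substitute into dN/dt = 0: 1.1(1 - 8.84/34.4) = 0.0222C*.
The bracket is 0.743, giving C* = 0.817/0.0222 = 36.8.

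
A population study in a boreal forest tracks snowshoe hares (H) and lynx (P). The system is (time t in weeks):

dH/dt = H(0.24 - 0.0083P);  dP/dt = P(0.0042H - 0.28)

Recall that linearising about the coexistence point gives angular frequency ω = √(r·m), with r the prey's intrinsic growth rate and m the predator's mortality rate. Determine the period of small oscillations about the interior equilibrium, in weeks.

Here r = 0.24 and m = 0.28, so r·m = 0.0672.
ω = √0.0672 = 0.259 per week, hence T = 2π/ω ≈ 24.2 weeks.

T ≈ 24.2 weeks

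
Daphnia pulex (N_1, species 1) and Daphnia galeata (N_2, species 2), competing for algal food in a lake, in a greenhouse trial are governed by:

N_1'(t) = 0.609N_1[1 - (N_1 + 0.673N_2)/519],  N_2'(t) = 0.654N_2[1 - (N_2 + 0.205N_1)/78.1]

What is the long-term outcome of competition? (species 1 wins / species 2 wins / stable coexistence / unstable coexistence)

Compare the nullcline intercepts: K1/α12 = 519/0.673 = 771 > K2 = 78.1; K2/α21 = 78.1/0.205 = 381 < K1 = 519.
Since the inequalities point opposite ways, species 1 can invade but species 2 cannot.

species 1 excludes species 2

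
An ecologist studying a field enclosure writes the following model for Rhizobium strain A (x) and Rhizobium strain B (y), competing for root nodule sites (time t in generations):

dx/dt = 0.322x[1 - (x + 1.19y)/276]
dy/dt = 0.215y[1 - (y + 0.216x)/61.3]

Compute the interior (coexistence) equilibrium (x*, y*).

Setting both brackets to zero gives the nullclines x + 1.19y = 276 and 0.216x + y = 61.3.
Substituting y = 61.3 - 0.216x into the first: x(1 - 1.19·0.216) = 276 - 1.19·61.3.
So x* = 203/0.743 = 273, and then y* = 61.3 - 0.216·273 = 2.27.

x* ≈ 273, y* ≈ 2.27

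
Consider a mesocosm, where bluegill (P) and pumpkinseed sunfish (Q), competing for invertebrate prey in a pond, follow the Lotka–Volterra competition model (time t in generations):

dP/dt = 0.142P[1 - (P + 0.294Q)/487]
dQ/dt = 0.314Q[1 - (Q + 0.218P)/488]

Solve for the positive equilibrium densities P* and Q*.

Setting both brackets to zero gives the nullclines P + 0.294Q = 487 and 0.218P + Q = 488.
Substituting Q = 488 - 0.218P into the first: P(1 - 0.294·0.218) = 487 - 0.294·488.
So P* = 344/0.936 = 367, and then Q* = 488 - 0.218·367 = 408.

P* ≈ 367, Q* ≈ 408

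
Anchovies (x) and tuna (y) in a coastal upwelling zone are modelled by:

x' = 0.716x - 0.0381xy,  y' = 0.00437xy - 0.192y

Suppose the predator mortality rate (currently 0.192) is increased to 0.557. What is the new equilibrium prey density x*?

At the interior fixed point, setting dy/dt = 0 with y > 0 fixes x* = (predator death rate)/(xy coefficient) — independent of the other coefficients.
With the change, x* = 0.557/0.00437 = 127; it rises from 43.9.

x* ≈ 127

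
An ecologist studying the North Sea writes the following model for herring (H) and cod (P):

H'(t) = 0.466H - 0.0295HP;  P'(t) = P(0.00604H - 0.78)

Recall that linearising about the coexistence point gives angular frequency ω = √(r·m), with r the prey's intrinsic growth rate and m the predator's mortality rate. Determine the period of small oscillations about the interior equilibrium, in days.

Here r = 0.466 and m = 0.78, so r·m = 0.363.
ω = √0.363 = 0.603 per day, hence T = 2π/ω ≈ 10.4 days.

T ≈ 10.4 days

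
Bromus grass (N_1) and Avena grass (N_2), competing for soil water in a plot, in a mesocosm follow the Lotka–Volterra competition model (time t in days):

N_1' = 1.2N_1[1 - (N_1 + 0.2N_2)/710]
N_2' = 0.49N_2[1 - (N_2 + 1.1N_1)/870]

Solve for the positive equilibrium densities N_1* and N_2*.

N_1* ≈ 687, N_2* ≈ 114

Setting both brackets to zero gives the nullclines N_1 + 0.2N_2 = 710 and 1.1N_1 + N_2 = 870.
Substituting N_2 = 870 - 1.1N_1 into the first: N_1(1 - 0.2·1.1) = 710 - 0.2·870.
So N_1* = 536/0.78 = 687, and then N_2* = 870 - 1.1·687 = 114.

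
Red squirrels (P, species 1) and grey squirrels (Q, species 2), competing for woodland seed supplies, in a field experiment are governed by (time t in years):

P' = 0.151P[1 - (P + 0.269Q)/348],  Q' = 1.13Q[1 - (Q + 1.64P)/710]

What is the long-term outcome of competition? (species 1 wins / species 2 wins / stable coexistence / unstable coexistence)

Compare the nullcline intercepts: K1/α12 = 348/0.269 = 1290 > K2 = 710; K2/α21 = 710/1.64 = 433 > K1 = 348.
Since both inequalities hold, each species can invade when rare, so the interior equilibrium is stable.

stable coexistence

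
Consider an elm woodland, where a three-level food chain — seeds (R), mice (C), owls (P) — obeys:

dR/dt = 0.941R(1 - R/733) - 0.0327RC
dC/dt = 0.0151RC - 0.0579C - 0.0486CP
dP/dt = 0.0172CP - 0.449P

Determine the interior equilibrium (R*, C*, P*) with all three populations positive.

From dP/dt = 0: 0.0172C* = 0.449, so C* = 26.1.
From dR/dt = 0: 0.941(1 - R*/733) = 0.0327·26.1, giving R* = 733·(1 - 0.907) = 68.1.
From dC/dt = 0: 0.0151·68.1 - 0.0579 = 0.0486P*, so P* = 0.97/0.0486 = 20.

R* ≈ 68.1, C* ≈ 26.1, P* ≈ 20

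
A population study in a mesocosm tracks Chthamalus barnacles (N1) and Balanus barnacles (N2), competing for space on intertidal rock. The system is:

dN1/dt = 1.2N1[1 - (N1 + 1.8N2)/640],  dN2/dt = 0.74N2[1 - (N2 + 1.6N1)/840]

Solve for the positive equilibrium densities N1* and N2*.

Setting both brackets to zero gives the nullclines N1 + 1.8N2 = 640 and 1.6N1 + N2 = 840.
Substituting N2 = 840 - 1.6N1 into the first: N1(1 - 1.8·1.6) = 640 - 1.8·840.
So N1* = -872/-1.88 = 464, and then N2* = 840 - 1.6·464 = 97.9.

N1* ≈ 464, N2* ≈ 97.9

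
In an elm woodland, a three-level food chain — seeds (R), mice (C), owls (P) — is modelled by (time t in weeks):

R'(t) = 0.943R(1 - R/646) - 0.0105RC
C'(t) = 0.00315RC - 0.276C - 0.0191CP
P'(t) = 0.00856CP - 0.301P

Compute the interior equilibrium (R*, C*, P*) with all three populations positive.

R* ≈ 393, C* ≈ 35.2, P* ≈ 50.4

From dP/dt = 0: 0.00856C* = 0.301, so C* = 35.2.
From dR/dt = 0: 0.943(1 - R*/646) = 0.0105·35.2, giving R* = 646·(1 - 0.392) = 393.
From dC/dt = 0: 0.00315·393 - 0.276 = 0.0191P*, so P* = 0.962/0.0191 = 50.4.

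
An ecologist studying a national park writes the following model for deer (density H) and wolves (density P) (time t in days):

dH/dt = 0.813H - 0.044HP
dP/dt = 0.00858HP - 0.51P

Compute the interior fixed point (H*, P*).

H* ≈ 59.4, P* ≈ 18.5

Set dP/dt = 0 with P > 0: 0.00858H - 0.51 = 0, so H* = 0.51/0.00858 = 59.4.
Set dH/dt = 0 with H > 0: 0.813 - 0.044P = 0, so P* = 0.813/0.044 = 18.5.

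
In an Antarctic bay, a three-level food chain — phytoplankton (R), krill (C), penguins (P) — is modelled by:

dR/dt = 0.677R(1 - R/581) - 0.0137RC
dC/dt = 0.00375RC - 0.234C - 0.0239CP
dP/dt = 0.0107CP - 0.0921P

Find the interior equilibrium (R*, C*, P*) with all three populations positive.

From dP/dt = 0: 0.0107C* = 0.0921, so C* = 8.61.
From dR/dt = 0: 0.677(1 - R*/581) = 0.0137·8.61, giving R* = 581·(1 - 0.174) = 480.
From dC/dt = 0: 0.00375·480 - 0.234 = 0.0239P*, so P* = 1.57/0.0239 = 65.5.

R* ≈ 480, C* ≈ 8.61, P* ≈ 65.5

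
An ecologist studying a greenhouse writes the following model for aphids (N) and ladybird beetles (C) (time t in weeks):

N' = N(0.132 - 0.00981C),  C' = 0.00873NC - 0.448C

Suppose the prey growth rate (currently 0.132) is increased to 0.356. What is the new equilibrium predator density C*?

C* ≈ 36.3

At the interior fixed point, setting dN/dt = 0 with N > 0 fixes C* = (prey growth rate)/(NC coefficient) — independent of the other coefficients.
With the change, C* = 0.356/0.00981 = 36.3; it rises from 13.5.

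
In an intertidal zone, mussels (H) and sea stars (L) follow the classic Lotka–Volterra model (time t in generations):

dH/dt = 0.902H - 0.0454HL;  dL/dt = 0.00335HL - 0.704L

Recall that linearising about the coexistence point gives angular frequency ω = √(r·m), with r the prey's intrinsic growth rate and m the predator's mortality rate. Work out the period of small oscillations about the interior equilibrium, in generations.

T ≈ 7.88 generations

Here r = 0.902 and m = 0.704, so r·m = 0.635.
ω = √0.635 = 0.797 per generation, hence T = 2π/ω ≈ 7.88 generations.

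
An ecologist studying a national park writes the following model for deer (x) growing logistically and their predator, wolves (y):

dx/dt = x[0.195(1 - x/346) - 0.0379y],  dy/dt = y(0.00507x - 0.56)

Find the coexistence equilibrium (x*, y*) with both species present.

x* ≈ 110, y* ≈ 3.5

From dy/dt = 0 with y > 0: 0.00507x* = 0.56, so x* = 110.
Substitute into dx/dt = 0: 0.195(1 - 110/346) = 0.0379y*.
The bracket is 0.681, giving y* = 0.133/0.0379 = 3.5.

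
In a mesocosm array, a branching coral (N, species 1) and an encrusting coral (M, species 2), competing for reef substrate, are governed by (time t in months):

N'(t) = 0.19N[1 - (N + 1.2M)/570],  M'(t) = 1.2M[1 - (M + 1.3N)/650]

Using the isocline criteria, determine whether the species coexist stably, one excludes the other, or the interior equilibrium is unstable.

Compare the nullcline intercepts: K1/α12 = 570/1.2 = 475 < K2 = 650; K2/α21 = 650/1.3 = 500 < K1 = 570.
Since both are reversed, neither can invade when rare; the interior point is a saddle.

unstable coexistence (outcome depends on initial conditions)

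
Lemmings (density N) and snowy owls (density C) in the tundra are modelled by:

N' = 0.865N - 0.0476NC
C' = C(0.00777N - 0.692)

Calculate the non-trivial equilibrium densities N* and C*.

N* ≈ 89.1, C* ≈ 18.2

Set dC/dt = 0 with C > 0: 0.00777N - 0.692 = 0, so N* = 0.692/0.00777 = 89.1.
Set dN/dt = 0 with N > 0: 0.865 - 0.0476C = 0, so C* = 0.865/0.0476 = 18.2.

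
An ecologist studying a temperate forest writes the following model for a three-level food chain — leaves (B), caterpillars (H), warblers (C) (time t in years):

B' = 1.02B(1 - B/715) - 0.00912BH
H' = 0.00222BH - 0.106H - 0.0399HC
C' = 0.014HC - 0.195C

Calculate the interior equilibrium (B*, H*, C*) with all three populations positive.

From dC/dt = 0: 0.014H* = 0.195, so H* = 13.9.
From dB/dt = 0: 1.02(1 - B*/715) = 0.00912·13.9, giving B* = 715·(1 - 0.125) = 626.
From dH/dt = 0: 0.00222·626 - 0.106 = 0.0399C*, so C* = 1.28/0.0399 = 32.2.

B* ≈ 626, H* ≈ 13.9, C* ≈ 32.2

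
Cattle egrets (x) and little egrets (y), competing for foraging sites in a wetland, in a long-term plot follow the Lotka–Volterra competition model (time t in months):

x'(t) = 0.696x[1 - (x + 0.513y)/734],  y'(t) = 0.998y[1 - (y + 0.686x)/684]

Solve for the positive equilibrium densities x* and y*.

Setting both brackets to zero gives the nullclines x + 0.513y = 734 and 0.686x + y = 684.
Substituting y = 684 - 0.686x into the first: x(1 - 0.513·0.686) = 734 - 0.513·684.
So x* = 383/0.648 = 591, and then y* = 684 - 0.686·591 = 278.

x* ≈ 591, y* ≈ 278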